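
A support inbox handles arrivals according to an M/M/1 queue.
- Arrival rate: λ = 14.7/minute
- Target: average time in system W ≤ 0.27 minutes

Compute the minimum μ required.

For M/M/1: W = 1/(μ-λ)
Need W ≤ 0.27, so 1/(μ-λ) ≤ 0.27
μ - λ ≥ 1/0.27 = 3.7037
μ ≥ 14.7 + 3.7037 = 18.4037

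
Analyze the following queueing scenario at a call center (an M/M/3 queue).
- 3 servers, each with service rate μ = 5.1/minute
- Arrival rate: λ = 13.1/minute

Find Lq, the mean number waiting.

Traffic intensity: ρ = λ/(cμ) = 13.1/(3×5.1) = 0.8562
Since ρ = 0.8562 < 1, system is stable.
Offered load a = λ/μ = cρ = 13.1/5.1 = 2.5686
P₀ = [ Σₙ₌₀^2 aⁿ/n! + a^3/(3!(1-ρ)) ]⁻¹
Σ = a^0/0! + a^1/1! + a^2/2! = 1.0000000 + 2.5686275 + 3.2989235 = 6.8676
a^3/(3!(1-ρ)) = 16.9474/(6 × 0.143791) = 19.6436
P₀ = 1/(6.8676 + 19.6436) = 0.03772
Lq = P₀·a^3·ρ / (3!(1-ρ)²) = 0.0377200 × 16.9474 × 0.856209 / (6 × 0.0206758) = 4.4121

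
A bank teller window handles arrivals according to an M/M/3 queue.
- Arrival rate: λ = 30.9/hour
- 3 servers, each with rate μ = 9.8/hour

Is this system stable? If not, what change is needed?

Stability requires ρ = λ/(cμ) < 1
ρ = 30.9/(3 × 9.8) = 30.9/29.40 = 1.0510
Since 1.0510 ≥ 1, the system is UNSTABLE.
Need c > λ/μ = 30.9/9.8 = 3.15.
Minimum servers needed: c = 4.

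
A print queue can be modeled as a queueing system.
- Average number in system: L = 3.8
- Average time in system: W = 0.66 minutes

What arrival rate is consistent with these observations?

Little's Law: L = λW, so λ = L/W
λ = 3.8/0.66 = 5.7576 jobs/minute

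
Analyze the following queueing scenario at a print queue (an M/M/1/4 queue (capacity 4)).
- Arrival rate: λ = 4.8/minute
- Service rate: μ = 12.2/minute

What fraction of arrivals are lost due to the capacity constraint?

ρ = λ/μ = 4.8/12.2 = 0.39344
P₀ = (1-ρ)/(1-ρ^(K+1)) = (1-0.39344)/(1-0.39344^5) = 0.60656/0.99057 = 0.6123
P_K = P₀×ρ^K = 0.6123 × 0.39344^4 = 0.6123 × 0.02396 = 0.01467
Blocking probability = 1.47%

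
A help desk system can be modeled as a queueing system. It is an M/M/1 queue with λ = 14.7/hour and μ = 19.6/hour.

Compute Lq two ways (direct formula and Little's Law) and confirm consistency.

Method 1 (direct): Lq = λ²/(μ(μ-λ)) = 216.09/(19.6 × 4.90) = 2.2500

Method 2 (Little's Law):
W = 1/(μ-λ) = 1/4.90 = 0.20408
Wq = W - 1/μ = 0.20408 - 0.051020 = 0.15306
Lq = λWq = 14.7 × 0.15306 = 2.2500 ✔ (matches Method 1)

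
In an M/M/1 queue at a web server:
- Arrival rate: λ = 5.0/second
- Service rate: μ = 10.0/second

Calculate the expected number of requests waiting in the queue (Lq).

ρ = λ/μ = 5.0/10.0 = 0.5000
For M/M/1: Lq = λ²/(μ(μ-λ))
Lq = 25.00/(10.0 × 5.00)
Lq = 0.5000 requests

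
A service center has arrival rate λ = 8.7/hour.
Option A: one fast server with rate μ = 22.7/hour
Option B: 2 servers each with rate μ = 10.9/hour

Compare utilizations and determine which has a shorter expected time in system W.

Option A: single server μ = 22.7 (M/M/1)
  ρ_A = 8.7/22.7 = 0.3833
  W_A = 1/(μ-λ) = 1/(22.7-8.7) = 1/14.00 = 0.07143

Option B: 2 servers μ = 10.9 (M/M/2)
  ρ_B = λ/(cμ) = 8.7/(2×10.9) = 0.3991
  Offered load a = λ/μ = cρ = 8.7/10.9 = 0.7982
  P₀ = [ Σₙ₌₀^1 aⁿ/n! + a^2/(2!(1-ρ)) ]⁻¹
  Σ = a^0/0! + a^1/1! = 1.0000 + 0.7982 = 1.7982
  a^2/(2!(1-ρ)) = 0.6371/(2 × 0.6009) = 0.5301
  P₀ = 1/(1.7982 + 0.5301) = 0.4295
  Lq = P₀·a^2·ρ / (2!(1-ρ)²) = 0.4295 × 0.6371 × 0.3991 / (2 × 0.3611) = 0.1512
  Wq_B = Lq/λ = 0.1512/8.7 = 0.01738
  W_B = Wq_B + 1/μ = 0.01738 + 0.09174 = 0.1091

Since W_A = 0.07143 < W_B = 0.1091, Option A (single fast server) has the shorter time in system.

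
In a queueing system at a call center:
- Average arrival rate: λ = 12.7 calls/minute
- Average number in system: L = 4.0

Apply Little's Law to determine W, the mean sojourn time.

Little's Law: L = λW, so W = L/λ
W = 4.0/12.7 = 0.3150 minutes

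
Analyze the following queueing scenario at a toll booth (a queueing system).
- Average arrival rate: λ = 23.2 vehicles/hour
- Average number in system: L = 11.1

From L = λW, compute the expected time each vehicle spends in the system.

Little's Law: L = λW, so W = L/λ
W = 11.1/23.2 = 0.4784 hours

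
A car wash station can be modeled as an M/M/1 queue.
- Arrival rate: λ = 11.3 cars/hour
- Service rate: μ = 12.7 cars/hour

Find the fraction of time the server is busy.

Server utilization: ρ = λ/μ
ρ = 11.3/12.7 = 0.8898
The server is busy 88.98% of the time.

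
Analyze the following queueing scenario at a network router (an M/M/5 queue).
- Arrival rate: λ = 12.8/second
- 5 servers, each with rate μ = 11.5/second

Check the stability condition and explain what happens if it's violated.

Stability requires ρ = λ/(cμ) < 1
ρ = 12.8/(5 × 11.5) = 12.8/57.50 = 0.2226
Since 0.2226 < 1, the system is STABLE.
The servers are busy 22.26% of the time.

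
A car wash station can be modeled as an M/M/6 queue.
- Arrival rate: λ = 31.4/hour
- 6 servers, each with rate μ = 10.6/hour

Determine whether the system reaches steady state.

Stability requires ρ = λ/(cμ) < 1
ρ = 31.4/(6 × 10.6) = 31.4/63.60 = 0.4937
Since 0.4937 < 1, the system is STABLE.
The servers are busy 49.37% of the time.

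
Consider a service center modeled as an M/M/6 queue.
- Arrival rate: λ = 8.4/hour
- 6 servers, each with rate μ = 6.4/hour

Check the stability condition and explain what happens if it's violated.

Stability requires ρ = λ/(cμ) < 1
ρ = 8.4/(6 × 6.4) = 8.4/38.40 = 0.2187
Since 0.2187 < 1, the system is STABLE.
The servers are busy 21.87% of the time.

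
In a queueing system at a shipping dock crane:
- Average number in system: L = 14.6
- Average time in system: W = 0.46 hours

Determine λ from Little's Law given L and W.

Little's Law: L = λW, so λ = L/W
λ = 14.6/0.46 = 31.7391 containers/hour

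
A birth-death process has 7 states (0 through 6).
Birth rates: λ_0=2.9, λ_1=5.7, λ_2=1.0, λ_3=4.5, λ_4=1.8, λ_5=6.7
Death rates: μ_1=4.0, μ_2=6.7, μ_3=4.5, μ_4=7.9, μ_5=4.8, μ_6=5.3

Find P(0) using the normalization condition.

Ratios P(n)/P(0) = (λ₀···λₙ₋₁)/(μ₁···μₙ):
P(1)/P(0) = (2.9)/(4.0) = 0.72500
P(2)/P(0) = (2.9×5.7)/(4.0×6.7) = 0.61679
P(3)/P(0) = (2.9×5.7×1.0)/(4.0×6.7×4.5) = 0.13706
P(4)/P(0) = (2.9×5.7×1.0×4.5)/(4.0×6.7×4.5×7.9) = 0.078075
P(5)/P(0) = (2.9×5.7×1.0×4.5×1.8)/(4.0×6.7×4.5×7.9×4.8) = 0.029278
P(6)/P(0) = (2.9×5.7×1.0×4.5×1.8×6.7)/(4.0×6.7×4.5×7.9×4.8×5.3) = 0.037012

Normalization: ∑ P(n) = 1
P(0) × (1.0000 + 0.72500 + 0.61679 + 0.13706 + 0.078075 + 0.029278 + 0.037012) = 1
P(0) × 2.6232 = 1
P(0) = 1/2.6232 = 0.3812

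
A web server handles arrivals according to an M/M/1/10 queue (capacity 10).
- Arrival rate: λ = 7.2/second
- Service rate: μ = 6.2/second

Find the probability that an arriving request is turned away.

ρ = λ/μ = 7.2/6.2 = 1.16129
P₀ = (1-ρ)/(1-ρ^(K+1)) = (1-1.16129)/(1-1.16129^11) = -0.16129/-4.1802 = 0.03858
P_K = P₀×ρ^K = 0.03858 × 1.16129^10 = 0.03858 × 4.4607 = 0.1721
Blocking probability = 17.21%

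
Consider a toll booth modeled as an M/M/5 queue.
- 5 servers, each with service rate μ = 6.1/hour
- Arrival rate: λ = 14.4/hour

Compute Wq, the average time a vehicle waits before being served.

Traffic intensity: ρ = λ/(cμ) = 14.4/(5×6.1) = 0.4721
Since ρ = 0.4721 < 1, system is stable.
Offered load a = λ/μ = cρ = 14.4/6.1 = 2.3607
P₀ = [ Σₙ₌₀^4 aⁿ/n! + a^5/(5!(1-ρ)) ]⁻¹
Σ = a^0/0! + a^1/1! + a^2/2! + a^3/3! + a^4/4! = 1.0000 + 2.3607 + 2.7863 + 2.1925 + 1.2940 = 9.6335
a^5/(5!(1-ρ)) = 73.3100/(120 × 0.5279) = 1.1573
P₀ = 1/(9.6335 + 1.1573) = 0.09267
Lq = P₀·a^5·ρ / (5!(1-ρ)²) = 0.09267 × 73.3100 × 0.4721 / (120 × 0.2786) = 0.09593
Wq = Lq/λ = 0.09593/14.4 = 0.006662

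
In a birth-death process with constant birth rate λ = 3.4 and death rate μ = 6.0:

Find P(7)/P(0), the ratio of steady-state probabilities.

For constant rates: P(n)/P(0) = (λ/μ)^n
P(7)/P(0) = (3.4/6.0)^7 = 0.56667^7 = 0.01876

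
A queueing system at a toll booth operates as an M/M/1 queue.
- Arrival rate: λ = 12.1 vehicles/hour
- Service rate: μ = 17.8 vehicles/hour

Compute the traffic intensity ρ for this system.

Server utilization: ρ = λ/μ
ρ = 12.1/17.8 = 0.6798
The server is busy 67.98% of the time.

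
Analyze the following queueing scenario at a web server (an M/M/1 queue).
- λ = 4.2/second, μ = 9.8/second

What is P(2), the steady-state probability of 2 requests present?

ρ = λ/μ = 4.2/9.8 = 0.4286
P(n) = (1-ρ)ρⁿ
P(2) = (1-0.4286) × 0.4286^2
P(2) = 0.5714 × 0.1837
P(2) = 0.1050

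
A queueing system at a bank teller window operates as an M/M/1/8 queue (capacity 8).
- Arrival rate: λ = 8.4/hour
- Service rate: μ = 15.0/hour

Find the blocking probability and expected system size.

ρ = λ/μ = 8.4/15.0 = 0.5600
P₀ = (1-ρ)/(1-ρ^(K+1)) = (1-0.5600)/(1-0.5600^9) = 0.4400/0.9946 = 0.4424
P_K = P₀×ρ^K = 0.4424 × 0.5600^8 = 0.4424 × 0.009672 = 0.004279
Blocking probability P_8 = 0.004279 (0.43%)
L = ρ[1 - (K+1)ρ^K + Kρ^(K+1)] / [(1-ρ)(1-ρ^(K+1))]
L = 0.5600 × (1 - 9×0.009672 + 8×0.005416) / ((1 - 0.5600) × (1 - 0.005416)) = 1.2237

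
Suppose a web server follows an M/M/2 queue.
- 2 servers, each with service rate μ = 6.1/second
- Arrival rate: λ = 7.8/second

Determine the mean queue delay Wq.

Traffic intensity: ρ = λ/(cμ) = 7.8/(2×6.1) = 0.6393
Since ρ = 0.6393 < 1, system is stable.
Offered load a = λ/μ = cρ = 7.8/6.1 = 1.2787
P₀ = [ Σₙ₌₀^1 aⁿ/n! + a^2/(2!(1-ρ)) ]⁻¹
Σ = a^0/0! + a^1/1! = 1.0000 + 1.2787 = 2.2787
a^2/(2!(1-ρ)) = 1.63504/(2 × 0.360656) = 2.2668
P₀ = 1/(2.2787 + 2.2668) = 0.2200
Lq = P₀·a^2·ρ / (2!(1-ρ)²) = 0.22000 × 1.6350 × 0.63934 / (2 × 0.13007) = 0.8840
Wq = Lq/λ = 0.8840/7.8 = 0.1133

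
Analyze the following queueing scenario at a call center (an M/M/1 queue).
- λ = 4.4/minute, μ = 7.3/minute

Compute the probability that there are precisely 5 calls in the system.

ρ = λ/μ = 4.4/7.3 = 0.6027
P(n) = (1-ρ)ρⁿ
P(5) = (1-0.6027) × 0.6027^5
P(5) = 0.3973 × 0.07953
P(5) = 0.03160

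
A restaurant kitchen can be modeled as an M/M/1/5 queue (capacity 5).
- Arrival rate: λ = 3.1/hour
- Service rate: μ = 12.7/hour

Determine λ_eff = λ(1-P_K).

ρ = λ/μ = 3.1/12.7 = 0.244094
P₀ = (1-ρ)/(1-ρ^(K+1)) = (1-0.244094)/(1-0.244094^6) = 0.7559/0.9998 = 0.7561
P_K = P₀×ρ^K = 0.7561 × 0.244094^5 = 0.7561 × 0.0008665 = 0.0006552
λ_eff = λ(1-P_K) = 3.1 × (1 - 0.0006552) = 3.1 × 0.99934 = 3.0980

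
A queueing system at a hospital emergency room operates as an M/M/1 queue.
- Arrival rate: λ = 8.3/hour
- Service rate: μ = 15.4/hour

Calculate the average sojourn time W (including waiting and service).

First, compute utilization: ρ = λ/μ = 8.3/15.4 = 0.5390
For M/M/1: W = 1/(μ-λ)
W = 1/(15.4-8.3) = 1/7.10
W = 0.1408 hours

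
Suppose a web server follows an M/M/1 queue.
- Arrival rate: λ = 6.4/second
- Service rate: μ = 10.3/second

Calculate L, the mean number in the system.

ρ = λ/μ = 6.4/10.3 = 0.6214
For M/M/1: L = λ/(μ-λ)
L = 6.4/(10.3-6.4) = 6.4/3.90
L = 1.6410 requests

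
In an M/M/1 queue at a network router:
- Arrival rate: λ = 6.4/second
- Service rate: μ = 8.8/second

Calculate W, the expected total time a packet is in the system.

First, compute utilization: ρ = λ/μ = 6.4/8.8 = 0.7273
For M/M/1: W = 1/(μ-λ)
W = 1/(8.8-6.4) = 1/2.40
W = 0.4167 seconds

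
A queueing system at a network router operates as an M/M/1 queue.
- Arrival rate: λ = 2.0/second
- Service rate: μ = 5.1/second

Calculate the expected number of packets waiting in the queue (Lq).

ρ = λ/μ = 2.0/5.1 = 0.3922
For M/M/1: Lq = λ²/(μ(μ-λ))
Lq = 4.00/(5.1 × 3.10)
Lq = 0.2530 packets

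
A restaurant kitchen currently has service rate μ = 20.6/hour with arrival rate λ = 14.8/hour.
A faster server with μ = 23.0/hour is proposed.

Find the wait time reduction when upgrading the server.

System 1: ρ₁ = 14.8/20.6 = 0.7184, W₁ = 1/(20.6-14.8) = 0.17241
System 2: ρ₂ = 14.8/23.0 = 0.6435, W₂ = 1/(23.0-14.8) = 0.12195
Improvement: (W₁-W₂)/W₁ = (0.17241-0.12195)/0.17241 = 29.27%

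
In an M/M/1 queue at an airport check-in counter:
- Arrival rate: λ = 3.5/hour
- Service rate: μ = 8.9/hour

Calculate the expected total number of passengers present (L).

ρ = λ/μ = 3.5/8.9 = 0.3933
For M/M/1: L = λ/(μ-λ)
L = 3.5/(8.9-3.5) = 3.5/5.40
L = 0.6481 passengers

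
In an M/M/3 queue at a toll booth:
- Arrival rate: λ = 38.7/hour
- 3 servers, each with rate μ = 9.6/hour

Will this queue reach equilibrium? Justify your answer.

Stability requires ρ = λ/(cμ) < 1
ρ = 38.7/(3 × 9.6) = 38.7/28.80 = 1.3438
Since 1.3438 ≥ 1, the system is UNSTABLE.
Need c > λ/μ = 38.7/9.6 = 4.03.
Minimum servers needed: c = 5.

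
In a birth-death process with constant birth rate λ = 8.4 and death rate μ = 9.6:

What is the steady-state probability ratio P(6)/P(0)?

For constant rates: P(n)/P(0) = (λ/μ)^n
P(6)/P(0) = (8.4/9.6)^6 = 0.8750^6 = 0.4488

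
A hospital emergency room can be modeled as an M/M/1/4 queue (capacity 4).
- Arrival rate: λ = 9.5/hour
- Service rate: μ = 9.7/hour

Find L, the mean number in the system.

ρ = λ/μ = 9.5/9.7 = 0.97938
P₀ = (1-ρ)/(1-ρ^(K+1)) = (1-0.97938)/(1-0.97938^5) = 0.02062/0.09893 = 0.2084
P_K = P₀×ρ^K = 0.20842 × 0.97938^4 = 0.20842 × 0.92004 = 0.1918
L = ρ[1 - (K+1)ρ^K + Kρ^(K+1)] / [(1-ρ)(1-ρ^(K+1))]
L = 0.97938 × (1 - 5×0.92003622 + 4×0.90106507) / ((1 - 0.97938) × (1 - 0.90106507)) = 1.9583 patients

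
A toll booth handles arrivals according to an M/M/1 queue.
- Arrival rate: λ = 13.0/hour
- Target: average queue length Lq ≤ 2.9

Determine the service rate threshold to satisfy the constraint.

For M/M/1: Lq = λ²/(μ(μ-λ))
Need Lq ≤ 2.9, i.e. μ(μ-λ) ≥ λ²/2.9
μ² - 13.0μ - 169.00/2.9 ≥ 0  →  μ² - 13.0μ - 58.27586 ≥ 0
Quadratic formula (positive root): μ = [λ + √(λ² + 4×58.27586)]/2
Discriminant: 169.00 + 4×58.27586 = 402.1034, √402.1034 = 20.05252
μ ≥ (13.0 + 20.05252)/2 = 16.5263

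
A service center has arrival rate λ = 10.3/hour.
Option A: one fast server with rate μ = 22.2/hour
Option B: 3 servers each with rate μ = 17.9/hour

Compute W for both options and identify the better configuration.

Option A: single server μ = 22.2 (M/M/1)
  ρ_A = 10.3/22.2 = 0.4640
  W_A = 1/(μ-λ) = 1/(22.2-10.3) = 1/11.90 = 0.08403

Option B: 3 servers μ = 17.9 (M/M/3)
  ρ_B = λ/(cμ) = 10.3/(3×17.9) = 0.1918
  Offered load a = λ/μ = cρ = 10.3/17.9 = 0.5754
  P₀ = [ Σₙ₌₀^2 aⁿ/n! + a^3/(3!(1-ρ)) ]⁻¹
  Σ = a^0/0! + a^1/1! + a^2/2! = 1.0000 + 0.5754 + 0.1656 = 1.7410
  a^3/(3!(1-ρ)) = 0.19053/(6 × 0.80819) = 0.03929
  P₀ = 1/(1.7410 + 0.03929) = 0.5617
  Lq = P₀·a^3·ρ / (3!(1-ρ)²) = 0.56171 × 0.19053 × 0.19181 / (6 × 0.65318) = 0.005238
  Wq_B = Lq/λ = 0.0052378/10.3 = 0.00050852
  W_B = Wq_B + 1/μ = 0.00050852 + 0.055866 = 0.05637

Since W_B = 0.05637 < W_A = 0.08403, Option B (multiple servers) has the shorter time in system.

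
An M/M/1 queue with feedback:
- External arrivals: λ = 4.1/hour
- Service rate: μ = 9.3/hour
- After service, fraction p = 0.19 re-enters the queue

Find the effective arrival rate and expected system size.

Effective arrival rate: λ_eff = λ/(1-p) = 4.1/(1-0.19) = 4.1/0.81 = 5.0617
ρ = λ_eff/μ = 5.0617/9.3 = 0.54427
L = ρ/(1-ρ) = 0.54427/(1-0.54427) = 1.1943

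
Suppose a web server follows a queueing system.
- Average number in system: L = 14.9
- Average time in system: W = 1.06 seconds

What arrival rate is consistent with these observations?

Little's Law: L = λW, so λ = L/W
λ = 14.9/1.06 = 14.0566 requests/second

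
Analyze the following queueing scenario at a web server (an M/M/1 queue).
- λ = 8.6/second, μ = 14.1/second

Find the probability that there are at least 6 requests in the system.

ρ = λ/μ = 8.6/14.1 = 0.60993
P(N ≥ n) = ρⁿ
P(N ≥ 6) = 0.60993^6
P(N ≥ 6) = 0.05148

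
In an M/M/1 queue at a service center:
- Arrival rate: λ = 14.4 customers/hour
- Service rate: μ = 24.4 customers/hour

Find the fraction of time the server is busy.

Server utilization: ρ = λ/μ
ρ = 14.4/24.4 = 0.5902
The server is busy 59.02% of the time.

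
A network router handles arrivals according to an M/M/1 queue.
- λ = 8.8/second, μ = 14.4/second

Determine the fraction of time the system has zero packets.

ρ = λ/μ = 8.8/14.4 = 0.6111
P(0) = 1 - ρ = 1 - 0.6111 = 0.3889
The server is idle 38.89% of the time.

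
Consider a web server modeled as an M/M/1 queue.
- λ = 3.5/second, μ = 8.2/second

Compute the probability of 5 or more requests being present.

ρ = λ/μ = 3.5/8.2 = 0.42683
P(N ≥ n) = ρⁿ
P(N ≥ 5) = 0.42683^5
P(N ≥ 5) = 0.01417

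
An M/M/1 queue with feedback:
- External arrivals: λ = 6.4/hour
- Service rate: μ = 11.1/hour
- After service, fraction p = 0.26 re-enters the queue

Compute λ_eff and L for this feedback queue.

Effective arrival rate: λ_eff = λ/(1-p) = 6.4/(1-0.26) = 6.4/0.74 = 8.64865
ρ = λ_eff/μ = 8.64865/11.1 = 0.779158
L = ρ/(1-ρ) = 0.779158/(1-0.779158) = 3.5281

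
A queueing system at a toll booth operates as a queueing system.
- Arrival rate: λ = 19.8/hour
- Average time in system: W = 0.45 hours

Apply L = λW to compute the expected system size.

Little's Law: L = λW
L = 19.8 × 0.45 = 8.9100 vehicles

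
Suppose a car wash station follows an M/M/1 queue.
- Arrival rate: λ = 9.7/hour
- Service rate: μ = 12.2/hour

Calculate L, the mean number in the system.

ρ = λ/μ = 9.7/12.2 = 0.7951
For M/M/1: L = λ/(μ-λ)
L = 9.7/(12.2-9.7) = 9.7/2.50
L = 3.8800 cars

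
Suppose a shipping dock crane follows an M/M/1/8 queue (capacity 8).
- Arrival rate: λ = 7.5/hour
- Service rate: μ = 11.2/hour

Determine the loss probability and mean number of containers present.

ρ = λ/μ = 7.5/11.2 = 0.669643
P₀ = (1-ρ)/(1-ρ^(K+1)) = (1-0.669643)/(1-0.669643^9) = 0.3304/0.9729 = 0.3396
P_K = P₀×ρ^K = 0.3396 × 0.669643^8 = 0.3396 × 0.04043 = 0.01373
Blocking probability P_8 = 0.01373 (1.37%)
L = ρ[1 - (K+1)ρ^K + Kρ^(K+1)] / [(1-ρ)(1-ρ^(K+1))]
L = 0.669643 × (1 - 9×0.040434 + 8×0.027076) / ((1 - 0.669643) × (1 - 0.027076)) = 1.7766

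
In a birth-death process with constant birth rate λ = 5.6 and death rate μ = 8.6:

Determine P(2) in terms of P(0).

For constant rates: P(n)/P(0) = (λ/μ)^n
P(2)/P(0) = (5.6/8.6)^2 = 0.65116^2 = 0.4240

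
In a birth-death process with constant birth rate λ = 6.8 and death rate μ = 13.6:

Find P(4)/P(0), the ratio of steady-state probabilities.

For constant rates: P(n)/P(0) = (λ/μ)^n
P(4)/P(0) = (6.8/13.6)^4 = 0.5000^4 = 0.06250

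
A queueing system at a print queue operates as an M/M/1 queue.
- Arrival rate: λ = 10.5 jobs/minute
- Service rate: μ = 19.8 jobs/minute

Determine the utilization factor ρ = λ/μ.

Server utilization: ρ = λ/μ
ρ = 10.5/19.8 = 0.5303
The server is busy 53.03% of the time.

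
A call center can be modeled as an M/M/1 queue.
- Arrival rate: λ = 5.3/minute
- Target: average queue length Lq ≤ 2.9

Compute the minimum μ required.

For M/M/1: Lq = λ²/(μ(μ-λ))
Need Lq ≤ 2.9, i.e. μ(μ-λ) ≥ λ²/2.9
μ² - 5.3μ - 28.09/2.9 ≥ 0  →  μ² - 5.3μ - 9.6862 ≥ 0
Quadratic formula (positive root): μ = [λ + √(λ² + 4×9.6862)]/2
Discriminant: 28.09 + 4×9.6862 = 66.8348, √66.8348 = 8.17526
μ ≥ (5.3 + 8.17526)/2 = 6.7376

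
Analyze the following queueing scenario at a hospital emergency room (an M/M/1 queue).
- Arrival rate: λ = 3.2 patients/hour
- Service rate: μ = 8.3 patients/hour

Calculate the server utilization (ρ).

Server utilization: ρ = λ/μ
ρ = 3.2/8.3 = 0.3855
The server is busy 38.55% of the time.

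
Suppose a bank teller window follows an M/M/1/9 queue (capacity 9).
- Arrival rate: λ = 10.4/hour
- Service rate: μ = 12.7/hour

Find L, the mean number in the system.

ρ = λ/μ = 10.4/12.7 = 0.8189
P₀ = (1-ρ)/(1-ρ^(K+1)) = (1-0.8189)/(1-0.8189^10) = 0.1811/0.8644 = 0.2095
P_K = P₀×ρ^K = 0.20951 × 0.8189^9 = 0.20951 × 0.16561 = 0.03470
L = ρ[1 - (K+1)ρ^K + Kρ^(K+1)] / [(1-ρ)(1-ρ^(K+1))]
L = 0.8189 × (1 - 10×0.165607 + 9×0.135615) / ((1 - 0.8189) × (1 - 0.135615)) = 2.9529 transactions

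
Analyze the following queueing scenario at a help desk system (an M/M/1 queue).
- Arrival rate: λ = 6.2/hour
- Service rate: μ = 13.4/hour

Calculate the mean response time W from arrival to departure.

First, compute utilization: ρ = λ/μ = 6.2/13.4 = 0.4627
For M/M/1: W = 1/(μ-λ)
W = 1/(13.4-6.2) = 1/7.20
W = 0.1389 hours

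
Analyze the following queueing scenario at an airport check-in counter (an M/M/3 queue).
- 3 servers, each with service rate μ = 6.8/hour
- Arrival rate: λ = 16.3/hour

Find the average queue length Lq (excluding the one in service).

Traffic intensity: ρ = λ/(cμ) = 16.3/(3×6.8) = 0.7990
Since ρ = 0.7990 < 1, system is stable.
Offered load a = λ/μ = cρ = 16.3/6.8 = 2.3971
P₀ = [ Σₙ₌₀^2 aⁿ/n! + a^3/(3!(1-ρ)) ]⁻¹
Σ = a^0/0! + a^1/1! + a^2/2! = 1.0000 + 2.3971 + 2.8729 = 6.2700
a^3/(3!(1-ρ)) = 13.7732/(6 × 0.20098) = 11.4217
P₀ = 1/(6.2700 + 11.4217) = 0.05652
Lq = P₀·a^3·ρ / (3!(1-ρ)²) = 0.05652 × 13.7732 × 0.7990 / (6 × 0.04039) = 2.5666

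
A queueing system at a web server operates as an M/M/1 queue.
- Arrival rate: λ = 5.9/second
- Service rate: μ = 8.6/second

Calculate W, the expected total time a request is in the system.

First, compute utilization: ρ = λ/μ = 5.9/8.6 = 0.6860
For M/M/1: W = 1/(μ-λ)
W = 1/(8.6-5.9) = 1/2.70
W = 0.3704 seconds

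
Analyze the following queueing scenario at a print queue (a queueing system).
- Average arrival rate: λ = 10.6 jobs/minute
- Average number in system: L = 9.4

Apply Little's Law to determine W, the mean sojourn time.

Little's Law: L = λW, so W = L/λ
W = 9.4/10.6 = 0.8868 minutes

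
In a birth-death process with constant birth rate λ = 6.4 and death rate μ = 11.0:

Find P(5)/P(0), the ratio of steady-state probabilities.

For constant rates: P(n)/P(0) = (λ/μ)^n
P(5)/P(0) = (6.4/11.0)^5 = 0.58182^5 = 0.06667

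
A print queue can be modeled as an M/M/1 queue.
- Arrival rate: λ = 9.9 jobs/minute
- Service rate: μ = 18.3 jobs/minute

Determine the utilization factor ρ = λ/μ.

Server utilization: ρ = λ/μ
ρ = 9.9/18.3 = 0.5410
The server is busy 54.10% of the time.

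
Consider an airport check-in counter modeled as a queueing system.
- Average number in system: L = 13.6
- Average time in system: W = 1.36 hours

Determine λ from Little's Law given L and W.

Little's Law: L = λW, so λ = L/W
λ = 13.6/1.36 = 10.0000 passengers/hour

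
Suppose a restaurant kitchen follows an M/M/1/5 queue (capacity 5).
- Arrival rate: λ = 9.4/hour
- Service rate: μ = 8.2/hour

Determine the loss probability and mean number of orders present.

ρ = λ/μ = 9.4/8.2 = 1.14634
P₀ = (1-ρ)/(1-ρ^(K+1)) = (1-1.14634)/(1-1.14634^6) = -0.1463/-1.2692 = 0.1153
P_K = P₀×ρ^K = 0.1153 × 1.14634^5 = 0.1153 × 1.9796 = 0.2282
Blocking probability P_5 = 0.2282 (22.82%)
L = ρ[1 - (K+1)ρ^K + Kρ^(K+1)] / [(1-ρ)(1-ρ^(K+1))]
L = 1.14634 × (1 - 6×1.979553 + 5×2.269241) / ((1 - 1.14634) × (1 - 2.269241)) = 2.8938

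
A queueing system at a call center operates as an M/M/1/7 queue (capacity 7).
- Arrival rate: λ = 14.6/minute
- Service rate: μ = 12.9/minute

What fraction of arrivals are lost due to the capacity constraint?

ρ = λ/μ = 14.6/12.9 = 1.13178
P₀ = (1-ρ)/(1-ρ^(K+1)) = (1-1.13178)/(1-1.13178^8) = -0.13178/-1.6921 = 0.07788
P_K = P₀×ρ^K = 0.077878 × 1.13178^7 = 0.077878 × 2.3787 = 0.1852
Blocking probability = 18.52%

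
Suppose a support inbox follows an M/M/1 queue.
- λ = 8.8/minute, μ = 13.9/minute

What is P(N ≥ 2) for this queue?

ρ = λ/μ = 8.8/13.9 = 0.6331
P(N ≥ n) = ρⁿ
P(N ≥ 2) = 0.6331^2
P(N ≥ 2) = 0.4008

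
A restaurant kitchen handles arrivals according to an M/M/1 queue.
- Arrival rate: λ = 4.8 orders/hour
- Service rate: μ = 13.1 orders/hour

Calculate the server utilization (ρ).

Server utilization: ρ = λ/μ
ρ = 4.8/13.1 = 0.3664
The server is busy 36.64% of the time.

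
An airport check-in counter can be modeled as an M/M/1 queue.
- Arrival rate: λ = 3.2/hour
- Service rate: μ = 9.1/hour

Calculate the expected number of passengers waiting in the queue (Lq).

ρ = λ/μ = 3.2/9.1 = 0.3516
For M/M/1: Lq = λ²/(μ(μ-λ))
Lq = 10.24/(9.1 × 5.90)
Lq = 0.1907 passengers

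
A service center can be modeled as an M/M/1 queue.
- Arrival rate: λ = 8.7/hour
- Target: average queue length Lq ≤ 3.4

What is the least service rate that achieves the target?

For M/M/1: Lq = λ²/(μ(μ-λ))
Need Lq ≤ 3.4, i.e. μ(μ-λ) ≥ λ²/3.4
μ² - 8.7μ - 75.69/3.4 ≥ 0  →  μ² - 8.7μ - 22.261765 ≥ 0
Quadratic formula (positive root): μ = [λ + √(λ² + 4×22.261765)]/2
Discriminant: 75.69 + 4×22.261765 = 164.7371, √164.7371 = 12.8350
μ ≥ (8.7 + 12.8350)/2 = 10.7675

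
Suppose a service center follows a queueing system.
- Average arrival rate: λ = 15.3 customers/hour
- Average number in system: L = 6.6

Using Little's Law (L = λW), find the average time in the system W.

Little's Law: L = λW, so W = L/λ
W = 6.6/15.3 = 0.4314 hours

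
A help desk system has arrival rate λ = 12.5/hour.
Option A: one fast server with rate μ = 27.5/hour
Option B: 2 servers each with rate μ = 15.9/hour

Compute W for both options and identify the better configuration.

Option A: single server μ = 27.5 (M/M/1)
  ρ_A = 12.5/27.5 = 0.4545
  W_A = 1/(μ-λ) = 1/(27.5-12.5) = 1/15.00 = 0.06667

Option B: 2 servers μ = 15.9 (M/M/2)
  ρ_B = λ/(cμ) = 12.5/(2×15.9) = 0.3931
  Offered load a = λ/μ = cρ = 12.5/15.9 = 0.7862
  P₀ = [ Σₙ₌₀^1 aⁿ/n! + a^2/(2!(1-ρ)) ]⁻¹
  Σ = a^0/0! + a^1/1! = 1.0000 + 0.7862 = 1.7862
  a^2/(2!(1-ρ)) = 0.6181/(2 × 0.6069) = 0.5092
  P₀ = 1/(1.7862 + 0.5092) = 0.4357
  Lq = P₀·a^2·ρ / (2!(1-ρ)²) = 0.4357 × 0.6181 × 0.3931 / (2 × 0.3683) = 0.1437
  Wq_B = Lq/λ = 0.14367/12.5 = 0.011494
  W_B = Wq_B + 1/μ = 0.011494 + 0.062893 = 0.07439

Since W_A = 0.06667 < W_B = 0.07439, Option A (single fast server) has the shorter time in system.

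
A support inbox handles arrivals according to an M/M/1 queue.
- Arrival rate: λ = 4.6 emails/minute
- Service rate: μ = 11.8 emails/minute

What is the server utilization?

Server utilization: ρ = λ/μ
ρ = 4.6/11.8 = 0.3898
The server is busy 38.98% of the time.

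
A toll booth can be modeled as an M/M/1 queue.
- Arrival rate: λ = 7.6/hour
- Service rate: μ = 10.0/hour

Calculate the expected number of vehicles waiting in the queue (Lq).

ρ = λ/μ = 7.6/10.0 = 0.7600
For M/M/1: Lq = λ²/(μ(μ-λ))
Lq = 57.76/(10.0 × 2.40)
Lq = 2.4067 vehicles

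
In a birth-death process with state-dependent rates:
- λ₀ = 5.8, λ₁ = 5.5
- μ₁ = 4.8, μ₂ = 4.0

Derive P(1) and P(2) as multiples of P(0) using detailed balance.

Balance equations:
State 0: λ₀P₀ = μ₁P₁ → P₁ = (λ₀/μ₁)P₀ = (5.8/4.8)P₀ = 1.2083P₀
State 1: P₂ = (λ₀λ₁)/(μ₁μ₂)P₀ = (5.8×5.5)/(4.8×4.0)P₀ = 1.6615P₀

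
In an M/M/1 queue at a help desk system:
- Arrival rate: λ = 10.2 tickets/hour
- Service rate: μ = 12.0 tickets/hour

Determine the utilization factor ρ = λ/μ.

Server utilization: ρ = λ/μ
ρ = 10.2/12.0 = 0.8500
The server is busy 85.00% of the time.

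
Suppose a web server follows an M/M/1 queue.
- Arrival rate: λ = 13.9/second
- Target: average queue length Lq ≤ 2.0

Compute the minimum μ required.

For M/M/1: Lq = λ²/(μ(μ-λ))
Need Lq ≤ 2.0, i.e. μ(μ-λ) ≥ λ²/2.0
μ² - 13.9μ - 193.21/2.0 ≥ 0  →  μ² - 13.9μ - 96.6050 ≥ 0
Quadratic formula (positive root): μ = [λ + √(λ² + 4×96.6050)]/2
Discriminant: 193.21 + 4×96.6050 = 579.6300, √579.6300 = 24.0755
μ ≥ (13.9 + 24.0755)/2 = 18.9878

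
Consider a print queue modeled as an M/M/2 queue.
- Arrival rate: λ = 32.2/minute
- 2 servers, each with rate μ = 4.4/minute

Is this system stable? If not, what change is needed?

Stability requires ρ = λ/(cμ) < 1
ρ = 32.2/(2 × 4.4) = 32.2/8.80 = 3.6591
Since 3.6591 ≥ 1, the system is UNSTABLE.
Need c > λ/μ = 32.2/4.4 = 7.32.
Minimum servers needed: c = 8.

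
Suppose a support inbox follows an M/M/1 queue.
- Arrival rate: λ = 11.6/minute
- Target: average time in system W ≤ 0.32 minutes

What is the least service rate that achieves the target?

For M/M/1: W = 1/(μ-λ)
Need W ≤ 0.32, so 1/(μ-λ) ≤ 0.32
μ - λ ≥ 1/0.32 = 3.1250
μ ≥ 11.6 + 3.1250 = 14.7250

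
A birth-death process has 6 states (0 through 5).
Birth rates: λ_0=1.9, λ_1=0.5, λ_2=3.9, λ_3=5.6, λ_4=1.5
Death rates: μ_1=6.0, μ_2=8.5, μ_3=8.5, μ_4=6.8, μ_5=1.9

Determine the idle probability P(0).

Ratios P(n)/P(0) = (λ₀···λₙ₋₁)/(μ₁···μₙ):
P(1)/P(0) = (1.9)/(6.0) = 0.31667
P(2)/P(0) = (1.9×0.5)/(6.0×8.5) = 0.018627
P(3)/P(0) = (1.9×0.5×3.9)/(6.0×8.5×8.5) = 0.0085467
P(4)/P(0) = (1.9×0.5×3.9×5.6)/(6.0×8.5×8.5×6.8) = 0.0070385
P(5)/P(0) = (1.9×0.5×3.9×5.6×1.5)/(6.0×8.5×8.5×6.8×1.9) = 0.0055567

Normalization: ∑ P(n) = 1
P(0) × (1.0000 + 0.31667 + 0.018627 + 0.0085467 + 0.0070385 + 0.0055567) = 1
P(0) × 1.3564 = 1
P(0) = 1/1.3564 = 0.7372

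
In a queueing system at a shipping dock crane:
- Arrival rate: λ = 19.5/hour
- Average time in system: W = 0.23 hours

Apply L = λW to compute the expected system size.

Little's Law: L = λW
L = 19.5 × 0.23 = 4.4850 containers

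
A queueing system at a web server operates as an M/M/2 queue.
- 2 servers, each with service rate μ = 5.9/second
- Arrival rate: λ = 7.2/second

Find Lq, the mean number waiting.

Traffic intensity: ρ = λ/(cμ) = 7.2/(2×5.9) = 0.6102
Since ρ = 0.6102 < 1, system is stable.
Offered load a = λ/μ = cρ = 7.2/5.9 = 1.2203
P₀ = [ Σₙ₌₀^1 aⁿ/n! + a^2/(2!(1-ρ)) ]⁻¹
Σ = a^0/0! + a^1/1! = 1.0000 + 1.2203 = 2.2203
a^2/(2!(1-ρ)) = 1.4892/(2 × 0.38983) = 1.9101
P₀ = 1/(2.2203 + 1.9101) = 0.2421
Lq = P₀·a^2·ρ / (2!(1-ρ)²) = 0.24211 × 1.4892 × 0.61017 / (2 × 0.15197) = 0.7238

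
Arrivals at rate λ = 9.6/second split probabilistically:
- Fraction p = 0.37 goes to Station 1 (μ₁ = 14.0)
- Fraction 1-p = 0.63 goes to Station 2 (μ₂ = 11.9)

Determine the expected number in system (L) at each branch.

Effective rates: λ₁ = 9.6×0.37 = 3.552, λ₂ = 9.6×0.63 = 6.048
Station 1: ρ₁ = 3.552/14.0 = 0.25371, L₁ = ρ₁/(1-ρ₁) = 0.25371/(1-0.25371) = 0.3400
Station 2: ρ₂ = 6.048/11.9 = 0.50824, L₂ = ρ₂/(1-ρ₂) = 0.50824/(1-0.50824) = 1.0335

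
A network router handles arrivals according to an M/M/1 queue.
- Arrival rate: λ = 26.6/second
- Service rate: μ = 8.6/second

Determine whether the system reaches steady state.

Stability requires ρ = λ/(cμ) < 1
ρ = 26.6/(1 × 8.6) = 26.6/8.60 = 3.0930
Since 3.0930 ≥ 1, the system is UNSTABLE.
Queue grows without bound. Need μ > λ = 26.6.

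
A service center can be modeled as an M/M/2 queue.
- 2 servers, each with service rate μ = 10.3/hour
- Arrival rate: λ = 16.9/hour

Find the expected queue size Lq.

Traffic intensity: ρ = λ/(cμ) = 16.9/(2×10.3) = 0.8204
Since ρ = 0.8204 < 1, system is stable.
Offered load a = λ/μ = cρ = 16.9/10.3 = 1.6408
P₀ = [ Σₙ₌₀^1 aⁿ/n! + a^2/(2!(1-ρ)) ]⁻¹
Σ = a^0/0! + a^1/1! = 1.0000 + 1.6408 = 2.6408
a^2/(2!(1-ρ)) = 2.692148/(2 × 0.1796117) = 7.4944
P₀ = 1/(2.6408 + 7.4944) = 0.09867
Lq = P₀·a^2·ρ / (2!(1-ρ)²) = 0.098667 × 2.6921 × 0.82039 / (2 × 0.032260) = 3.3775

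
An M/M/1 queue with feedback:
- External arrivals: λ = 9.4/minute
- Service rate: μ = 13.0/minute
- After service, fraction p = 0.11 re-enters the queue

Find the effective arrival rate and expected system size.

Effective arrival rate: λ_eff = λ/(1-p) = 9.4/(1-0.11) = 9.4/0.89 = 10.5618
ρ = λ_eff/μ = 10.5618/13.0 = 0.812446
L = ρ/(1-ρ) = 0.812446/(1-0.812446) = 4.3318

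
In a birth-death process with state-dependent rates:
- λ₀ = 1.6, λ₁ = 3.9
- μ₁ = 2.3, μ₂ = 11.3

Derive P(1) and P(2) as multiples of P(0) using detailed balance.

Balance equations:
State 0: λ₀P₀ = μ₁P₁ → P₁ = (λ₀/μ₁)P₀ = (1.6/2.3)P₀ = 0.6957P₀
State 1: P₂ = (λ₀λ₁)/(μ₁μ₂)P₀ = (1.6×3.9)/(2.3×11.3)P₀ = 0.2401P₀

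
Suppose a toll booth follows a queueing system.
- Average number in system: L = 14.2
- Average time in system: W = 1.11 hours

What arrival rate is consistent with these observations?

Little's Law: L = λW, so λ = L/W
λ = 14.2/1.11 = 12.7928 vehicles/hour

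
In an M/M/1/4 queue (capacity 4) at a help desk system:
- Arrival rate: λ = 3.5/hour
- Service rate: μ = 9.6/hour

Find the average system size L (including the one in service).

ρ = λ/μ = 3.5/9.6 = 0.3646
P₀ = (1-ρ)/(1-ρ^(K+1)) = (1-0.3646)/(1-0.3646^5) = 0.6354/0.9936 = 0.6395
P_K = P₀×ρ^K = 0.6395 × 0.3646^4 = 0.6395 × 0.01767 = 0.01130
L = ρ[1 - (K+1)ρ^K + Kρ^(K+1)] / [(1-ρ)(1-ρ^(K+1))]
L = 0.3646 × (1 - 5×0.01767 + 4×0.006443) / ((1 - 0.3646) × (1 - 0.006443)) = 0.5414 tickets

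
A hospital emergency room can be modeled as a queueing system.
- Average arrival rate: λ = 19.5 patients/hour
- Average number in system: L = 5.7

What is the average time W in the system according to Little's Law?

Little's Law: L = λW, so W = L/λ
W = 5.7/19.5 = 0.2923 hours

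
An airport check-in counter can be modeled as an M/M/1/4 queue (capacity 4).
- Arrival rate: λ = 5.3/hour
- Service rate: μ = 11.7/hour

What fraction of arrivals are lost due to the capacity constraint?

ρ = λ/μ = 5.3/11.7 = 0.4530
P₀ = (1-ρ)/(1-ρ^(K+1)) = (1-0.4530)/(1-0.4530^5) = 0.54700/0.98092 = 0.5576
P_K = P₀×ρ^K = 0.5576 × 0.4530^4 = 0.5576 × 0.04211 = 0.02348
Blocking probability = 2.35%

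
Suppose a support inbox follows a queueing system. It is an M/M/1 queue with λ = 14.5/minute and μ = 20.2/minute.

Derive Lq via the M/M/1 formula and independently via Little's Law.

Method 1 (direct): Lq = λ²/(μ(μ-λ)) = 210.25/(20.2 × 5.70) = 1.8260

Method 2 (Little's Law):
W = 1/(μ-λ) = 1/5.70 = 0.175439
Wq = W - 1/μ = 0.175439 - 0.0495050 = 0.12593
Lq = λWq = 14.5 × 0.12593 = 1.8260 ✔ (matches Method 1)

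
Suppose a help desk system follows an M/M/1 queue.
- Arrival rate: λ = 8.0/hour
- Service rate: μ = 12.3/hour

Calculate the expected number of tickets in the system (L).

ρ = λ/μ = 8.0/12.3 = 0.6504
For M/M/1: L = λ/(μ-λ)
L = 8.0/(12.3-8.0) = 8.0/4.30
L = 1.8605 tickets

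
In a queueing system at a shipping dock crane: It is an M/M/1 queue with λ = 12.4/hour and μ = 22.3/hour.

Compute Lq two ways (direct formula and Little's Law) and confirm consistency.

Method 1 (direct): Lq = λ²/(μ(μ-λ)) = 153.76/(22.3 × 9.90) = 0.6965

Method 2 (Little's Law):
W = 1/(μ-λ) = 1/9.90 = 0.10101
Wq = W - 1/μ = 0.10101 - 0.044843 = 0.05617
Lq = λWq = 12.4 × 0.05617 = 0.6965 ✔ (matches Method 1)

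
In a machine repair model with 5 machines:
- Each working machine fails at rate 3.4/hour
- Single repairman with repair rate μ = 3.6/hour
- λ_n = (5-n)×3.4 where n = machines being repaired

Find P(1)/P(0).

P(1)/P(0) = ∏_{i=0}^{1-1} λ_i/μ_{i+1}
= (5-0)×3.4/3.6
= 4.7222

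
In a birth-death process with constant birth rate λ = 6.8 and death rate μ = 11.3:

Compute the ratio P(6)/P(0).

For constant rates: P(n)/P(0) = (λ/μ)^n
P(6)/P(0) = (6.8/11.3)^6 = 0.60177^6 = 0.04749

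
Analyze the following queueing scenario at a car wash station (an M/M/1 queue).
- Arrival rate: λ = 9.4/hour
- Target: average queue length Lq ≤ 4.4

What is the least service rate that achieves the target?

For M/M/1: Lq = λ²/(μ(μ-λ))
Need Lq ≤ 4.4, i.e. μ(μ-λ) ≥ λ²/4.4
μ² - 9.4μ - 88.36/4.4 ≥ 0  →  μ² - 9.4μ - 20.08182 ≥ 0
Quadratic formula (positive root): μ = [λ + √(λ² + 4×20.08182)]/2
Discriminant: 88.36 + 4×20.08182 = 168.6873, √168.6873 = 12.9880
μ ≥ (9.4 + 12.9880)/2 = 11.1940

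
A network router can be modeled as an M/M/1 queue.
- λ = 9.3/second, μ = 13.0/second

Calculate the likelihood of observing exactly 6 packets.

ρ = λ/μ = 9.3/13.0 = 0.7154
P(n) = (1-ρ)ρⁿ
P(6) = (1-0.7154) × 0.7154^6
P(6) = 0.28460 × 0.13406
P(6) = 0.03815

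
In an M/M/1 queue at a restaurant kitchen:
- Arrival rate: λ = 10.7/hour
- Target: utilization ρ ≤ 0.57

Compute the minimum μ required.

ρ = λ/μ, so μ = λ/ρ
μ ≥ 10.7/0.57 = 18.7719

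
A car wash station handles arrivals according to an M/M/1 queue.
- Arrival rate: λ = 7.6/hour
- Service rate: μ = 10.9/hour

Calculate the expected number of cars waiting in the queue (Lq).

ρ = λ/μ = 7.6/10.9 = 0.6972
For M/M/1: Lq = λ²/(μ(μ-λ))
Lq = 57.76/(10.9 × 3.30)
Lq = 1.6058 cars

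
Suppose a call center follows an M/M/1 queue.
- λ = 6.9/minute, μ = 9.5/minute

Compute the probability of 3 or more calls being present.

ρ = λ/μ = 6.9/9.5 = 0.72632
P(N ≥ n) = ρⁿ
P(N ≥ 3) = 0.72632^3
P(N ≥ 3) = 0.3832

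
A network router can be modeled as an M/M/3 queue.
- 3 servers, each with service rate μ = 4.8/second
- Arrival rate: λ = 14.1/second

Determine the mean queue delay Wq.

Traffic intensity: ρ = λ/(cμ) = 14.1/(3×4.8) = 0.9792
Since ρ = 0.9792 < 1, system is stable.
Offered load a = λ/μ = cρ = 14.1/4.8 = 2.9375
P₀ = [ Σₙ₌₀^2 aⁿ/n! + a^3/(3!(1-ρ)) ]⁻¹
Σ = a^0/0! + a^1/1! + a^2/2! = 1.0000 + 2.9375 + 4.3145 = 8.2520
a^3/(3!(1-ρ)) = 25.34741/(6 × 0.02083333) = 202.7793
P₀ = 1/(8.2520 + 202.7793) = 0.004739
Lq = P₀·a^3·ρ / (3!(1-ρ)²) = 0.004738635 × 25.34741 × 0.9791667 / (6 × 0.0004340278) = 45.1622
Wq = Lq/λ = 45.1622/14.1 = 3.2030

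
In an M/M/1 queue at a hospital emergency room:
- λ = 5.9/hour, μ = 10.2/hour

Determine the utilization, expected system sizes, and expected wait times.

Step 1: ρ = λ/μ = 5.9/10.2 = 0.5784
Step 2: L = λ/(μ-λ) = 5.9/4.30 = 1.3721
Step 3: Lq = λ²/(μ(μ-λ)) = 34.81/(10.2×4.30) = 0.7937
Step 4: W = 1/(μ-λ) = 1/4.30 = 0.23256
Step 5: Wq = λ/(μ(μ-λ)) = 5.9/(10.2×4.30) = 0.1345
Step 6: P(0) = 1-ρ = 0.4216
Verify: L = λW = 5.9×0.23256 = 1.3721 ✔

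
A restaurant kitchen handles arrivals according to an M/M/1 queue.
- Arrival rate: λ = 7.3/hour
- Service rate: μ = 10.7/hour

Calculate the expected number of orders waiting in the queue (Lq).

ρ = λ/μ = 7.3/10.7 = 0.6822
For M/M/1: Lq = λ²/(μ(μ-λ))
Lq = 53.29/(10.7 × 3.40)
Lq = 1.4648 orders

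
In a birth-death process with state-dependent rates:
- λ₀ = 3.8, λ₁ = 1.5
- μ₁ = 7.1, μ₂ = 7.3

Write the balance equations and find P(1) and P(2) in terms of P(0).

Balance equations:
State 0: λ₀P₀ = μ₁P₁ → P₁ = (λ₀/μ₁)P₀ = (3.8/7.1)P₀ = 0.5352P₀
State 1: P₂ = (λ₀λ₁)/(μ₁μ₂)P₀ = (3.8×1.5)/(7.1×7.3)P₀ = 0.1100P₀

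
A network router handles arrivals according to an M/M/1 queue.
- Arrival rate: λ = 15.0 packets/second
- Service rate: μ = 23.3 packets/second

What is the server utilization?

Server utilization: ρ = λ/μ
ρ = 15.0/23.3 = 0.6438
The server is busy 64.38% of the time.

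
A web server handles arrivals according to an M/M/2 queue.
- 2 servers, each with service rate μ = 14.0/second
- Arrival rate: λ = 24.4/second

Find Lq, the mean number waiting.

Traffic intensity: ρ = λ/(cμ) = 24.4/(2×14.0) = 0.8714
Since ρ = 0.8714 < 1, system is stable.
Offered load a = λ/μ = cρ = 24.4/14.0 = 1.7429
P₀ = [ Σₙ₌₀^1 aⁿ/n! + a^2/(2!(1-ρ)) ]⁻¹
Σ = a^0/0! + a^1/1! = 1.0000 + 1.7429 = 2.7429
a^2/(2!(1-ρ)) = 3.03755/(2 × 0.128571) = 11.8127
P₀ = 1/(2.7429 + 11.8127) = 0.06870
Lq = P₀·a^2·ρ / (2!(1-ρ)²) = 0.0687023 × 3.03755 × 0.871429 / (2 × 0.0165306) = 5.5006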